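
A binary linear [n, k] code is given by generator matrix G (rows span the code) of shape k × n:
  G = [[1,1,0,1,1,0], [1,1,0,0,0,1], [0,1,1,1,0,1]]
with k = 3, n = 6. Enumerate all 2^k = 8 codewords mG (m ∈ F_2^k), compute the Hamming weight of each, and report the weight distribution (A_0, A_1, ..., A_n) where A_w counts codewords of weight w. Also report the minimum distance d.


Weight distribution: A_0 = 1, A_3 = 4, A_4 = 3. Minimum distance d = 3.

Enumerate all 2^3 = 8 messages m ∈ F_2^3.
For each, compute codeword c = mG in F_2^6, then tally its weight.
  m = 000 → c = 000000, weight = 0.
  m = 100 → c = 110110, weight = 4.
  m = 010 → c = 110001, weight = 3.
  m = 110 → c = 000111, weight = 3.
  m = 001 → c = 011101, weight = 4.
  m = 101 → c = 101011, weight = 4.
  m = 011 → c = 101100, weight = 3.
  m = 111 → c = 011010, weight = 3.
Tally weights:
  weight 0: 1 codewords.
  weight 3: 4 codewords.
  weight 4: 3 codewords.
Minimum distance d = smallest w > 0 with A_w > 0 = 3.
Sanity: Σ A_w = 8 = 2^3 = 8 ✓.


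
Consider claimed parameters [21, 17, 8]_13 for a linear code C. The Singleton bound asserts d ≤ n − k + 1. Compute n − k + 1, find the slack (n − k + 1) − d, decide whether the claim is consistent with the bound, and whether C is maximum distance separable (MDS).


Singleton RHS = n − k + 1 = 5, slack = -3, bound violated (no such code; not MDS).

Singleton bound: d ≤ n − k + 1.
Here n = 21, k = 17, so n − k + 1 = 5.
Given d = 8, check d ≤ 5: NO.
Slack = (n − k + 1) − d = -3.
The slack is negative: d = 8 exceeds n − k + 1 = 5 by 3, so the Singleton bound is violated and no linear [21, 17, 8]_13 code can exist. In particular it is not MDS (MDS requires d = n − k + 1 exactly).
Description: the claimed parameters are [21, 17, 8]_13; such a code would be impossible (violates the Singleton bound).


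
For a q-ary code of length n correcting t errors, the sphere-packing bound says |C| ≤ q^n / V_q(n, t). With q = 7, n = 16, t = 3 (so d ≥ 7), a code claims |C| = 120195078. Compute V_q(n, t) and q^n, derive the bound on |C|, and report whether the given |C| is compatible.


V_q(n, t) = 125377, q^n = 33232930569601, Hamming bound = 265064011, |C| = 120195078 ≤ bound (satisfied).

Step 1: Compute V_q(n, t) = Σ_{j=0}^3 C(n, j) (q−1)^j.
  j = 0: C(16,0)·(6)^0 = 1·1 = 1.
  j = 1: C(16,1)·(6)^1 = 16·6 = 96.
  j = 2: C(16,2)·(6)^2 = 120·36 = 4320.
  j = 3: C(16,3)·(6)^3 = 560·216 = 120960.
  V_q(n, t) = 1 + 96 + 4320 + 120960 = 125377.
Step 2: q^n = 7^16 = 33232930569601.
Step 3: Hamming bound ⌊q^n / V_q(n,t)⌋ = ⌊33232930569601/125377⌋ = 265064011.
Step 4: Compare |C| = 120195078 to 265064011: satisfied.
The claimed |C| lies below the Hamming bound.


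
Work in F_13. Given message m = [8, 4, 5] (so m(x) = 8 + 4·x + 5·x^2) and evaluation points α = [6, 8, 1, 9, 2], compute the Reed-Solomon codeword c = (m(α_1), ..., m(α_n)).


c = [4, 9, 4, 7, 10]

Message polynomial: m(x) = 8 + 4·x + 5·x^2 (mod 13).
For each evaluation point α_i, compute m(α_i) mod 13:
  α_1 = 6: Horner steps 5 → 8 → 4, so m(6) = 4.
  α_2 = 8: Horner steps 5 → 5 → 9, so m(8) = 9.
  α_3 = 1: Horner steps 5 → 9 → 4, so m(1) = 4.
  α_4 = 9: Horner steps 5 → 10 → 7, so m(9) = 7.
  α_5 = 2: Horner steps 5 → 1 → 10, so m(2) = 10.
Codeword c = [4, 9, 4, 7, 10] ∈ F_13^5.


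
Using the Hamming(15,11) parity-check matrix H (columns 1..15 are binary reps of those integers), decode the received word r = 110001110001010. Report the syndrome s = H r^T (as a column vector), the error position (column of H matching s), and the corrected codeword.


s = (1, 0, 0, 0)^T, error position = 8, corrected codeword c = 110001100001010

Compute s = H r^T mod 2 one row at a time:
  s_1 = 1 + 0 + 0 + 0 + 1 + 0 + 1 + 0 = 3 ≡ 1 (mod 2).
  s_2 = 0 + 0 + 1 + 1 + 1 + 0 + 1 + 0 = 4 ≡ 0 (mod 2).
  s_3 = 1 + 0 + 1 + 1 + 0 + 0 + 1 + 0 = 4 ≡ 0 (mod 2).
  s_4 = 1 + 0 + 0 + 1 + 0 + 0 + 0 + 0 = 2 ≡ 0 (mod 2).
s = (1, 0, 0, 0)^T — this equals column 8 of H (binary 1000), so error is at position 8.
Correct: flip bit 8 of r = 110001110001010 to get c = 110001100001010.


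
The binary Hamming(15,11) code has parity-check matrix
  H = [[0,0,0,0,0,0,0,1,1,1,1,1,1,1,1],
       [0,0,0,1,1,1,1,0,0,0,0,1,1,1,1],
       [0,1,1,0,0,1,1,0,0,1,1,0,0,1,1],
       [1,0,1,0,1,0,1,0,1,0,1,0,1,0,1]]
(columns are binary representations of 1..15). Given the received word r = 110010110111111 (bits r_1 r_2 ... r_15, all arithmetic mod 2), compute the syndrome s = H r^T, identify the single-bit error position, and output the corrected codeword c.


s = (1, 0, 0, 0)^T, error position = 8, corrected codeword c = 110010100111111

Compute s = H r^T mod 2 one row at a time:
  s_1 = 1 + 0 + 1 + 1 + 1 + 1 + 1 + 1 = 7 ≡ 1 (mod 2).
  s_2 = 0 + 1 + 0 + 1 + 1 + 1 + 1 + 1 = 6 ≡ 0 (mod 2).
  s_3 = 1 + 0 + 0 + 1 + 1 + 1 + 1 + 1 = 6 ≡ 0 (mod 2).
  s_4 = 1 + 0 + 1 + 1 + 0 + 1 + 1 + 1 = 6 ≡ 0 (mod 2).
s = (1, 0, 0, 0)^T — this equals column 8 of H (binary 1000), so error is at position 8.
Correct: flip bit 8 of r = 110010110111111 to get c = 110010100111111.


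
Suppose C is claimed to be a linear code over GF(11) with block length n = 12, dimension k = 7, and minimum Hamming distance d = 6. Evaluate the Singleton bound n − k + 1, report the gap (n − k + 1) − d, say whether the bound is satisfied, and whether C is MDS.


Singleton RHS = n − k + 1 = 6, slack = 0, bound satisfied, MDS.

Singleton bound: d ≤ n − k + 1.
Here n = 12, k = 7, so n − k + 1 = 6.
Given d = 6, check d ≤ 6: YES.
Slack = (n − k + 1) − d = 0.
The code is MDS (slack = 0).
Description: the claimed parameters are [12, 7, 6]_11; such a code would be MDS (meets Singleton bound).


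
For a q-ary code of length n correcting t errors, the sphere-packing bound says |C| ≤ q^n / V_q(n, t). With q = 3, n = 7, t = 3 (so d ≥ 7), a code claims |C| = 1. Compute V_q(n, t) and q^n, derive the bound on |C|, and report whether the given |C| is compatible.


V_q(n, t) = 379, q^n = 2187, Hamming bound = 5, |C| = 1 ≤ bound (satisfied).

Step 1: Compute V_q(n, t) = Σ_{j=0}^3 C(n, j) (q−1)^j.
  j = 0: C(7,0)·(2)^0 = 1·1 = 1.
  j = 1: C(7,1)·(2)^1 = 7·2 = 14.
  j = 2: C(7,2)·(2)^2 = 21·4 = 84.
  j = 3: C(7,3)·(2)^3 = 35·8 = 280.
  V_q(n, t) = 1 + 14 + 84 + 280 = 379.
Step 2: q^n = 3^7 = 2187.
Step 3: Hamming bound ⌊q^n / V_q(n,t)⌋ = ⌊2187/379⌋ = 5.
Step 4: Compare |C| = 1 to 5: satisfied.
The claimed |C| lies below the Hamming bound.


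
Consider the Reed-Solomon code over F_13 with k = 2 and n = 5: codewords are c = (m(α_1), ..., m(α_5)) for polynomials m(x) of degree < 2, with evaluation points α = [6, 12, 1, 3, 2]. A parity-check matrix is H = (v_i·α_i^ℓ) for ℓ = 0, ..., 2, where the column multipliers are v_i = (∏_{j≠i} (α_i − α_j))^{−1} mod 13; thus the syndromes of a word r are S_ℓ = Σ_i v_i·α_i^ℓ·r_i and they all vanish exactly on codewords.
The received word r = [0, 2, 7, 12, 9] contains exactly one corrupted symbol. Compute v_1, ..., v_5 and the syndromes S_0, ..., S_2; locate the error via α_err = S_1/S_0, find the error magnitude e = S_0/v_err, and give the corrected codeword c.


S = (7, 1, 2), error at position 5, error magnitude e = 6, c = [0, 2, 7, 12, 3].

Step 1: column multipliers v_i = (∏_{j≠i}(α_i − α_j))^{−1} mod 13.
  i = 1 (α = 6): (6−12)(6−1)(6−3)(6−2) = (−6)·5·3·4 = −360 ≡ 4, so v_1 = 4^{−1} = 10 (mod 13).
  i = 2 (α = 12): (12−6)(12−1)(12−3)(12−2) = 6·11·9·10 = 5940 ≡ 12, so v_2 = 12^{−1} = 12 (mod 13).
  i = 3 (α = 1): (1−6)(1−12)(1−3)(1−2) = (−5)·(−11)·(−2)·(−1) = 110 ≡ 6, so v_3 = 6^{−1} = 11 (mod 13).
  i = 4 (α = 3): (3−6)(3−12)(3−1)(3−2) = (−3)·(−9)·2·1 = 54 ≡ 2, so v_4 = 2^{−1} = 7 (mod 13).
  i = 5 (α = 2): (2−6)(2−12)(2−1)(2−3) = (−4)·(−10)·1·(−1) = −40 ≡ 12, so v_5 = 12^{−1} = 12 (mod 13).
  v = [10, 12, 11, 7, 12].
Step 2: syndromes of r = [0, 2, 7, 12, 9] (all sums mod 13).
  S_0 = Σ v_i r_i = 10·0 + 12·2 + 11·7 + 7·12 + 12·9 = 293 ≡ 7.
  S_1 = Σ v_i α_i r_i = 10·6·0 + 12·12·2 + 11·1·7 + 7·3·12 + 12·2·9 = 833 ≡ 1.
  α_i^2 mod 13 = [10, 1, 1, 9, 4].
  S_2 = Σ v_i α_i^2 r_i = 10·10·0 + 12·1·2 + 11·1·7 + 7·9·12 + 12·4·9 = 1289 ≡ 2.
  S = (7, 1, 2) ≠ 0, so r is not a codeword (an error is present).
Step 3: locate the error. For a single error e at position i, S_ℓ = v_i·e·α_i^ℓ, so α_err = S_1/S_0.
  S_0^{−1} = 7^{−1} = 2 (mod 13), so α_err = 1·2 = 2 ≡ 2 = α_5. Error position i = 5.
  Consistency check: S_2/S_1 = 2·1 = 2 ≡ 2 = α_err ✓ (single-error assumption holds).
Step 4: error magnitude e = S_0/v_5 = S_0·∏_{j≠5}(α_5 − α_j) = 7·12 = 84 ≡ 6 (mod 13).
Step 5: correct position 5: c_5 = r_5 − e = 9 − 6 ≡ 3 (mod 13). Hence c = [0, 2, 7, 12, 3].
  Check: interpolating c through the α_i gives m(x) = 11 + 9·x (degree < 2) with m(α_i) = c_i for every i, so c is indeed a codeword.


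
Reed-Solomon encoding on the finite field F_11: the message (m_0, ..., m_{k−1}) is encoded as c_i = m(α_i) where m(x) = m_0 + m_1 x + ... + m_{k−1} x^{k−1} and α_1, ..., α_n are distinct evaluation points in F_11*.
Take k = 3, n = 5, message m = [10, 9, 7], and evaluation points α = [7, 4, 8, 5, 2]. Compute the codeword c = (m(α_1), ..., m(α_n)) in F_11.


c = [9, 4, 2, 10, 1]

Message polynomial: m(x) = 10 + 9·x + 7·x^2 (mod 11).
For each evaluation point α_i, compute m(α_i) mod 11:
  α_1 = 7: Horner steps 7 → 3 → 9, so m(7) = 9.
  α_2 = 4: Horner steps 7 → 4 → 4, so m(4) = 4.
  α_3 = 8: Horner steps 7 → 10 → 2, so m(8) = 2.
  α_4 = 5: Horner steps 7 → 0 → 10, so m(5) = 10.
  α_5 = 2: Horner steps 7 → 1 → 1, so m(2) = 1.
Codeword c = [9, 4, 2, 10, 1] ∈ F_11^5.


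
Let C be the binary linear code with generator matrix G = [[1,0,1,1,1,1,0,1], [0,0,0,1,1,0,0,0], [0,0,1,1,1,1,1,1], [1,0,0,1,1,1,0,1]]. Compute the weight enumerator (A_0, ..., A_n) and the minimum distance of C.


Weight distribution: A_0 = 1, A_1 = 1, A_2 = 2, A_3 = 4, A_4 = 3, A_5 = 3, A_6 = 2. Minimum distance d = 1.

Enumerate all 2^4 = 16 messages m ∈ F_2^4.
For each, compute codeword c = mG in F_2^8, then tally its weight.
  m = 0000 → c = 00000000, weight = 0.
  m = 1000 → c = 10111101, weight = 6.
  m = 0100 → c = 00011000, weight = 2.
  m = 1100 → c = 10100101, weight = 4.
  m = 0010 → c = 00111111, weight = 6.
  m = 1010 → c = 10000010, weight = 2.
  m = 0110 → c = 00100111, weight = 4.
  m = 1110 → c = 10011010, weight = 4.
  m = 0001 → c = 10011101, weight = 5.
  m = 1001 → c = 00100000, weight = 1.
  m = 0101 → c = 10000101, weight = 3.
  m = 1101 → c = 00111000, weight = 3.
  m = 0011 → c = 10100010, weight = 3.
  m = 1011 → c = 00011111, weight = 5.
  m = 0111 → c = 10111010, weight = 5.
  m = 1111 → c = 00000111, weight = 3.
Tally weights:
  weight 0: 1 codewords.
  weight 1: 1 codewords.
  weight 2: 2 codewords.
  weight 3: 4 codewords.
  weight 4: 3 codewords.
  weight 5: 3 codewords.
  weight 6: 2 codewords.
Minimum distance d = smallest w > 0 with A_w > 0 = 1.
Sanity: Σ A_w = 16 = 2^4 = 16 ✓.


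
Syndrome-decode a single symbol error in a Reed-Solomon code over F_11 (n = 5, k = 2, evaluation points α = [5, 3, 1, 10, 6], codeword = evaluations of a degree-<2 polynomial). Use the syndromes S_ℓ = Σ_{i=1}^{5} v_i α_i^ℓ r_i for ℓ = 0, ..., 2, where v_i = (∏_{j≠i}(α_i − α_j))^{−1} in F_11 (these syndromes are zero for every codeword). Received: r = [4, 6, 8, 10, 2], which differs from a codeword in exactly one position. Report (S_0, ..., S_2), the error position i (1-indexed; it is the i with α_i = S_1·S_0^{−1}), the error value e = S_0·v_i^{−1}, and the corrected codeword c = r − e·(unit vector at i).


S = (9, 10, 5), error at position 5, error magnitude e = 10, c = [4, 6, 8, 10, 3].

Step 1: column multipliers v_i = (∏_{j≠i}(α_i − α_j))^{−1} mod 11.
  i = 1 (α = 5): (5−3)(5−1)(5−10)(5−6) = 2·4·(−5)·(−1) = 40 ≡ 7, so v_1 = 7^{−1} = 8 (mod 11).
  i = 2 (α = 3): (3−5)(3−1)(3−10)(3−6) = (−2)·2·(−7)·(−3) = −84 ≡ 4, so v_2 = 4^{−1} = 3 (mod 11).
  i = 3 (α = 1): (1−5)(1−3)(1−10)(1−6) = (−4)·(−2)·(−9)·(−5) = 360 ≡ 8, so v_3 = 8^{−1} = 7 (mod 11).
  i = 4 (α = 10): (10−5)(10−3)(10−1)(10−6) = 5·7·9·4 = 1260 ≡ 6, so v_4 = 6^{−1} = 2 (mod 11).
  i = 5 (α = 6): (6−5)(6−3)(6−1)(6−10) = 1·3·5·(−4) = −60 ≡ 6, so v_5 = 6^{−1} = 2 (mod 11).
  v = [8, 3, 7, 2, 2].
Step 2: syndromes of r = [4, 6, 8, 10, 2] (all sums mod 11).
  S_0 = Σ v_i r_i = 8·4 + 3·6 + 7·8 + 2·10 + 2·2 = 130 ≡ 9.
  S_1 = Σ v_i α_i r_i = 8·5·4 + 3·3·6 + 7·1·8 + 2·10·10 + 2·6·2 = 494 ≡ 10.
  α_i^2 mod 11 = [3, 9, 1, 1, 3].
  S_2 = Σ v_i α_i^2 r_i = 8·3·4 + 3·9·6 + 7·1·8 + 2·1·10 + 2·3·2 = 346 ≡ 5.
  S = (9, 10, 5) ≠ 0, so r is not a codeword (an error is present).
Step 3: locate the error. For a single error e at position i, S_ℓ = v_i·e·α_i^ℓ, so α_err = S_1/S_0.
  S_0^{−1} = 9^{−1} = 5 (mod 11), so α_err = 10·5 = 50 ≡ 6 = α_5. Error position i = 5.
  Consistency check: S_2/S_1 = 5·10 = 50 ≡ 6 = α_err ✓ (single-error assumption holds).
Step 4: error magnitude e = S_0/v_5 = S_0·∏_{j≠5}(α_5 − α_j) = 9·6 = 54 ≡ 10 (mod 11).
Step 5: correct position 5: c_5 = r_5 − e = 2 − 10 ≡ 3 (mod 11). Hence c = [4, 6, 8, 10, 3].
  Check: interpolating c through the α_i gives m(x) = 9 + 10·x (degree < 2) with m(α_i) = c_i for every i, so c is indeed a codeword.


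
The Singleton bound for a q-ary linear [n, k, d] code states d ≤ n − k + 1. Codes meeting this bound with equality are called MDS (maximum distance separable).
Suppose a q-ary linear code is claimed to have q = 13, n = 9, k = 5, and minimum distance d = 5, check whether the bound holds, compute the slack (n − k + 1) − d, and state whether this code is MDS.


Singleton RHS = n − k + 1 = 5, slack = 0, bound satisfied, MDS.

Singleton bound: d ≤ n − k + 1.
Here n = 9, k = 5, so n − k + 1 = 5.
Given d = 5, check d ≤ 5: YES.
Slack = (n − k + 1) − d = 0.
The code is MDS (slack = 0).
Description: the claimed parameters are [9, 5, 5]_13; such a code would be MDS (meets Singleton bound).


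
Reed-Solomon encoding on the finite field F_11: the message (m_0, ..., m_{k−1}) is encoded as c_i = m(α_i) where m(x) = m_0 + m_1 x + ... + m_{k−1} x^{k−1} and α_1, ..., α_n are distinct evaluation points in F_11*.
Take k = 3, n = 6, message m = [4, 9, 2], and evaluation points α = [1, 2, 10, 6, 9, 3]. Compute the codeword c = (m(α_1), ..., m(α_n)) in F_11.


c = [4, 8, 8, 9, 5, 5]

Message polynomial: m(x) = 4 + 9·x + 2·x^2 (mod 11).
For each evaluation point α_i, compute m(α_i) mod 11:
  α_1 = 1: Horner steps 2 → 0 → 4, so m(1) = 4.
  α_2 = 2: Horner steps 2 → 2 → 8, so m(2) = 8.
  α_3 = 10: Horner steps 2 → 7 → 8, so m(10) = 8.
  α_4 = 6: Horner steps 2 → 10 → 9, so m(6) = 9.
  α_5 = 9: Horner steps 2 → 5 → 5, so m(9) = 5.
  α_6 = 3: Horner steps 2 → 4 → 5, so m(3) = 5.
Codeword c = [4, 8, 8, 9, 5, 5] ∈ F_11^6.


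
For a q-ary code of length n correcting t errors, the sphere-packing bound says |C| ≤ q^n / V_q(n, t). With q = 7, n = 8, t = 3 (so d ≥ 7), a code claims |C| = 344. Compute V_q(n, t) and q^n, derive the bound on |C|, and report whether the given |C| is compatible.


V_q(n, t) = 13153, q^n = 5764801, Hamming bound = 438, |C| = 344 ≤ bound (satisfied).

Step 1: Compute V_q(n, t) = Σ_{j=0}^3 C(n, j) (q−1)^j.
  j = 0: C(8,0)·(6)^0 = 1·1 = 1.
  j = 1: C(8,1)·(6)^1 = 8·6 = 48.
  j = 2: C(8,2)·(6)^2 = 28·36 = 1008.
  j = 3: C(8,3)·(6)^3 = 56·216 = 12096.
  V_q(n, t) = 1 + 48 + 1008 + 12096 = 13153.
Step 2: q^n = 7^8 = 5764801.
Step 3: Hamming bound ⌊q^n / V_q(n,t)⌋ = ⌊5764801/13153⌋ = 438.
Step 4: Compare |C| = 344 to 438: satisfied.
The claimed |C| lies below the Hamming bound.


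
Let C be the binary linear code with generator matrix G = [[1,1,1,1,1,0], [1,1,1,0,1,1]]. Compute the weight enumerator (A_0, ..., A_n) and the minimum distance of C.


Weight distribution: A_0 = 1, A_2 = 1, A_5 = 2. Minimum distance d = 2.

Enumerate all 2^2 = 4 messages m ∈ F_2^2.
For each, compute codeword c = mG in F_2^6, then tally its weight.
  m = 00 → c = 000000, weight = 0.
  m = 10 → c = 111110, weight = 5.
  m = 01 → c = 111011, weight = 5.
  m = 11 → c = 000101, weight = 2.
Tally weights:
  weight 0: 1 codewords.
  weight 2: 1 codewords.
  weight 5: 2 codewords.
Minimum distance d = smallest w > 0 with A_w > 0 = 2.
Sanity: Σ A_w = 4 = 2^2 = 4 ✓.


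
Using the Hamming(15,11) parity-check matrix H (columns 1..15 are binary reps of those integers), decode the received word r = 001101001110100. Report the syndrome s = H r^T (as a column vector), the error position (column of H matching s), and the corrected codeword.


s = (0, 1, 0, 0)^T, error position = 4, corrected codeword c = 001001001110100

Compute s = H r^T mod 2 one row at a time:
  s_1 = 0 + 1 + 1 + 1 + 0 + 1 + 0 + 0 = 4 ≡ 0 (mod 2).
  s_2 = 1 + 0 + 1 + 0 + 0 + 1 + 0 + 0 = 3 ≡ 1 (mod 2).
  s_3 = 0 + 1 + 1 + 0 + 1 + 1 + 0 + 0 = 4 ≡ 0 (mod 2).
  s_4 = 0 + 1 + 0 + 0 + 1 + 1 + 1 + 0 = 4 ≡ 0 (mod 2).
s = (0, 1, 0, 0)^T — this equals column 4 of H (binary 0100), so error is at position 4.
Correct: flip bit 4 of r = 001101001110100 to get c = 001001001110100.


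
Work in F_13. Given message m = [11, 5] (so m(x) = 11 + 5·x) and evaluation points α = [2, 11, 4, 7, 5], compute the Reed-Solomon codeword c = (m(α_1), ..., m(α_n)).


c = [8, 1, 5, 7, 10]

Message polynomial: m(x) = 11 + 5·x (mod 13).
For each evaluation point α_i, compute m(α_i) mod 13:
  α_1 = 2: Horner steps 5 → 8, so m(2) = 8.
  α_2 = 11: Horner steps 5 → 1, so m(11) = 1.
  α_3 = 4: Horner steps 5 → 5, so m(4) = 5.
  α_4 = 7: Horner steps 5 → 7, so m(7) = 7.
  α_5 = 5: Horner steps 5 → 10, so m(5) = 10.
Codeword c = [8, 1, 5, 7, 10] ∈ F_13^5.


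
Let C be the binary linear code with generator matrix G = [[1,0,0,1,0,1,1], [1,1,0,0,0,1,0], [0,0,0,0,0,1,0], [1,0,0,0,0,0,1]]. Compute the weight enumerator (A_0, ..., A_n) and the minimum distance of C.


Weight distribution: A_0 = 1, A_1 = 2, A_2 = 4, A_3 = 6, A_4 = 3. Minimum distance d = 1.

Enumerate all 2^4 = 16 messages m ∈ F_2^4.
For each, compute codeword c = mG in F_2^7, then tally its weight.
  m = 0000 → c = 0000000, weight = 0.
  m = 1000 → c = 1001011, weight = 4.
  m = 0100 → c = 1100010, weight = 3.
  m = 1100 → c = 0101001, weight = 3.
  m = 0010 → c = 0000010, weight = 1.
  m = 1010 → c = 1001001, weight = 3.
  m = 0110 → c = 1100000, weight = 2.
  m = 1110 → c = 0101011, weight = 4.
  m = 0001 → c = 1000001, weight = 2.
  m = 1001 → c = 0001010, weight = 2.
  m = 0101 → c = 0100011, weight = 3.
  m = 1101 → c = 1101000, weight = 3.
  m = 0011 → c = 1000011, weight = 3.
  m = 1011 → c = 0001000, weight = 1.
  m = 0111 → c = 0100001, weight = 2.
  m = 1111 → c = 1101010, weight = 4.
Tally weights:
  weight 0: 1 codewords.
  weight 1: 2 codewords.
  weight 2: 4 codewords.
  weight 3: 6 codewords.
  weight 4: 3 codewords.
Minimum distance d = smallest w > 0 with A_w > 0 = 1.
Sanity: Σ A_w = 16 = 2^4 = 16 ✓.


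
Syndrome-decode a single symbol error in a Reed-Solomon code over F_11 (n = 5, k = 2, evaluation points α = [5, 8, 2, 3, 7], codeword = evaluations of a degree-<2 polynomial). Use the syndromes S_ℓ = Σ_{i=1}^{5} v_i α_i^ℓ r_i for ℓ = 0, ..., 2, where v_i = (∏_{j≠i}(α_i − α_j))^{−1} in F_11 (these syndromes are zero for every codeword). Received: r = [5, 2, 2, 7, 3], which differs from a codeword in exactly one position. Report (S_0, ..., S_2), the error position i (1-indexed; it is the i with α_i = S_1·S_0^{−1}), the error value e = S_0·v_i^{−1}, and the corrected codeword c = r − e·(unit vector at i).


S = (8, 5, 10), error at position 3, error magnitude e = 5, c = [5, 2, 8, 7, 3].

Step 1: column multipliers v_i = (∏_{j≠i}(α_i − α_j))^{−1} mod 11.
  i = 1 (α = 5): (5−8)(5−2)(5−3)(5−7) = (−3)·3·2·(−2) = 36 ≡ 3, so v_1 = 3^{−1} = 4 (mod 11).
  i = 2 (α = 8): (8−5)(8−2)(8−3)(8−7) = 3·6·5·1 = 90 ≡ 2, so v_2 = 2^{−1} = 6 (mod 11).
  i = 3 (α = 2): (2−5)(2−8)(2−3)(2−7) = (−3)·(−6)·(−1)·(−5) = 90 ≡ 2, so v_3 = 2^{−1} = 6 (mod 11).
  i = 4 (α = 3): (3−5)(3−8)(3−2)(3−7) = (−2)·(−5)·1·(−4) = −40 ≡ 4, so v_4 = 4^{−1} = 3 (mod 11).
  i = 5 (α = 7): (7−5)(7−8)(7−2)(7−3) = 2·(−1)·5·4 = −40 ≡ 4, so v_5 = 4^{−1} = 3 (mod 11).
  v = [4, 6, 6, 3, 3].
Step 2: syndromes of r = [5, 2, 2, 7, 3] (all sums mod 11).
  S_0 = Σ v_i r_i = 4·5 + 6·2 + 6·2 + 3·7 + 3·3 = 74 ≡ 8.
  S_1 = Σ v_i α_i r_i = 4·5·5 + 6·8·2 + 6·2·2 + 3·3·7 + 3·7·3 = 346 ≡ 5.
  α_i^2 mod 11 = [3, 9, 4, 9, 5].
  S_2 = Σ v_i α_i^2 r_i = 4·3·5 + 6·9·2 + 6·4·2 + 3·9·7 + 3·5·3 = 450 ≡ 10.
  S = (8, 5, 10) ≠ 0, so r is not a codeword (an error is present).
Step 3: locate the error. For a single error e at position i, S_ℓ = v_i·e·α_i^ℓ, so α_err = S_1/S_0.
  S_0^{−1} = 8^{−1} = 7 (mod 11), so α_err = 5·7 = 35 ≡ 2 = α_3. Error position i = 3.
  Consistency check: S_2/S_1 = 10·9 = 90 ≡ 2 = α_err ✓ (single-error assumption holds).
Step 4: error magnitude e = S_0/v_3 = S_0·∏_{j≠3}(α_3 − α_j) = 8·2 = 16 ≡ 5 (mod 11).
Step 5: correct position 3: c_3 = r_3 − e = 2 − 5 ≡ 8 (mod 11). Hence c = [5, 2, 8, 7, 3].
  Check: interpolating c through the α_i gives m(x) = 10 + 10·x (degree < 2) with m(α_i) = c_i for every i, so c is indeed a codeword.


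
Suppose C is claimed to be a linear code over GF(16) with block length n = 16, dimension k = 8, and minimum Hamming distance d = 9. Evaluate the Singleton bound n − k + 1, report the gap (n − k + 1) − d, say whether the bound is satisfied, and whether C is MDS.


Singleton RHS = n − k + 1 = 9, slack = 0, bound satisfied, MDS.

Singleton bound: d ≤ n − k + 1.
Here n = 16, k = 8, so n − k + 1 = 9.
Given d = 9, check d ≤ 9: YES.
Slack = (n − k + 1) − d = 0.
The code is MDS (slack = 0).
Description: the claimed parameters are [16, 8, 9]_16; such a code would be MDS (meets Singleton bound).


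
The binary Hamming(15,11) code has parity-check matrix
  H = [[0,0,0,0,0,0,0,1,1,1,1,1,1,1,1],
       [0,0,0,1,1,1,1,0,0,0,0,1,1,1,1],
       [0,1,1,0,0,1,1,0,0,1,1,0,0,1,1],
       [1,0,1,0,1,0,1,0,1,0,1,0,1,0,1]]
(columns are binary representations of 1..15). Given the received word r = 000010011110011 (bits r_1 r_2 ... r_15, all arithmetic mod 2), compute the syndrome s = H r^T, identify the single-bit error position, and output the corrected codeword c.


s = (0, 1, 0, 0)^T, error position = 4, corrected codeword c = 000110011110011

Compute s = H r^T mod 2 one row at a time:
  s_1 = 1 + 1 + 1 + 1 + 0 + 0 + 1 + 1 = 6 ≡ 0 (mod 2).
  s_2 = 0 + 1 + 0 + 0 + 0 + 0 + 1 + 1 = 3 ≡ 1 (mod 2).
  s_3 = 0 + 0 + 0 + 0 + 1 + 1 + 1 + 1 = 4 ≡ 0 (mod 2).
  s_4 = 0 + 0 + 1 + 0 + 1 + 1 + 0 + 1 = 4 ≡ 0 (mod 2).
s = (0, 1, 0, 0)^T — this equals column 4 of H (binary 0100), so error is at position 4.
Correct: flip bit 4 of r = 000010011110011 to get c = 000110011110011.


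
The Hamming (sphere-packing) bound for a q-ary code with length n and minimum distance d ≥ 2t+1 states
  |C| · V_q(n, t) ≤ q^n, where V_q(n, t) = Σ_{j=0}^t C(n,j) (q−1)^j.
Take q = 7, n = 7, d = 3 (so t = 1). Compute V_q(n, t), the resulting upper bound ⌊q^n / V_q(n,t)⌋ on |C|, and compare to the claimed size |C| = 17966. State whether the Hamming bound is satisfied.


V_q(n, t) = 43, q^n = 823543, Hamming bound = 19152, |C| = 17966 ≤ bound (satisfied).

Step 1: Compute V_q(n, t) = Σ_{j=0}^1 C(n, j) (q−1)^j.
  j = 0: C(7,0)·(6)^0 = 1·1 = 1.
  j = 1: C(7,1)·(6)^1 = 7·6 = 42.
  V_q(n, t) = 1 + 42 = 43.
Step 2: q^n = 7^7 = 823543.
Step 3: Hamming bound ⌊q^n / V_q(n,t)⌋ = ⌊823543/43⌋ = 19152.
Step 4: Compare |C| = 17966 to 19152: satisfied.
The claimed |C| lies below the Hamming bound.


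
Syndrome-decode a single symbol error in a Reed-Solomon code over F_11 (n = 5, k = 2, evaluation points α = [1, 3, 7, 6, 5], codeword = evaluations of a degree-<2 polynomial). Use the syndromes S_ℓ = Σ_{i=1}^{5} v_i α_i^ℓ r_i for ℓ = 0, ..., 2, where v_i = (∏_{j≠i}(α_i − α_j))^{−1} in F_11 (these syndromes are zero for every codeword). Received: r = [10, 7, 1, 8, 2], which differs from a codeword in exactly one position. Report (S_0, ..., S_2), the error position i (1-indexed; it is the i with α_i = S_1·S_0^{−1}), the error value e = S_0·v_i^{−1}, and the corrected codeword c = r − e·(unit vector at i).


S = (4, 9, 1), error at position 5, error magnitude e = 9, c = [10, 7, 1, 8, 4].

Step 1: column multipliers v_i = (∏_{j≠i}(α_i − α_j))^{−1} mod 11.
  i = 1 (α = 1): (1−3)(1−7)(1−6)(1−5) = (−2)·(−6)·(−5)·(−4) = 240 ≡ 9, so v_1 = 9^{−1} = 5 (mod 11).
  i = 2 (α = 3): (3−1)(3−7)(3−6)(3−5) = 2·(−4)·(−3)·(−2) = −48 ≡ 7, so v_2 = 7^{−1} = 8 (mod 11).
  i = 3 (α = 7): (7−1)(7−3)(7−6)(7−5) = 6·4·1·2 = 48 ≡ 4, so v_3 = 4^{−1} = 3 (mod 11).
  i = 4 (α = 6): (6−1)(6−3)(6−7)(6−5) = 5·3·(−1)·1 = −15 ≡ 7, so v_4 = 7^{−1} = 8 (mod 11).
  i = 5 (α = 5): (5−1)(5−3)(5−7)(5−6) = 4·2·(−2)·(−1) = 16 ≡ 5, so v_5 = 5^{−1} = 9 (mod 11).
  v = [5, 8, 3, 8, 9].
Step 2: syndromes of r = [10, 7, 1, 8, 2] (all sums mod 11).
  S_0 = Σ v_i r_i = 5·10 + 8·7 + 3·1 + 8·8 + 9·2 = 191 ≡ 4.
  S_1 = Σ v_i α_i r_i = 5·1·10 + 8·3·7 + 3·7·1 + 8·6·8 + 9·5·2 = 713 ≡ 9.
  α_i^2 mod 11 = [1, 9, 5, 3, 3].
  S_2 = Σ v_i α_i^2 r_i = 5·1·10 + 8·9·7 + 3·5·1 + 8·3·8 + 9·3·2 = 815 ≡ 1.
  S = (4, 9, 1) ≠ 0, so r is not a codeword (an error is present).
Step 3: locate the error. For a single error e at position i, S_ℓ = v_i·e·α_i^ℓ, so α_err = S_1/S_0.
  S_0^{−1} = 4^{−1} = 3 (mod 11), so α_err = 9·3 = 27 ≡ 5 = α_5. Error position i = 5.
  Consistency check: S_2/S_1 = 1·5 = 5 ≡ 5 = α_err ✓ (single-error assumption holds).
Step 4: error magnitude e = S_0/v_5 = S_0·∏_{j≠5}(α_5 − α_j) = 4·5 = 20 ≡ 9 (mod 11).
Step 5: correct position 5: c_5 = r_5 − e = 2 − 9 ≡ 4 (mod 11). Hence c = [10, 7, 1, 8, 4].
  Check: interpolating c through the α_i gives m(x) = 6 + 4·x (degree < 2) with m(α_i) = c_i for every i, so c is indeed a codeword.


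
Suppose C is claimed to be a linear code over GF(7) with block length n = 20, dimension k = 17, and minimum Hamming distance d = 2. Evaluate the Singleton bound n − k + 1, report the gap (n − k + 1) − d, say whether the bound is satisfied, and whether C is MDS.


Singleton RHS = n − k + 1 = 4, slack = 2, bound satisfied, not MDS.

Singleton bound: d ≤ n − k + 1.
Here n = 20, k = 17, so n − k + 1 = 4.
Given d = 2, check d ≤ 4: YES.
Slack = (n − k + 1) − d = 2.
The code is NOT MDS (slack = 2 > 0).
Description: the claimed parameters are [20, 17, 2]_7; such a code would be non-MDS.


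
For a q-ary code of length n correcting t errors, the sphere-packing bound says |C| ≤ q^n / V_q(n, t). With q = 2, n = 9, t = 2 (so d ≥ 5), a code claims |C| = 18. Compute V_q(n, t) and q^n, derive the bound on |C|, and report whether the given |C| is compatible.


V_q(n, t) = 46, q^n = 512, Hamming bound = 11, |C| = 18 > bound (violated).

Step 1: Compute V_q(n, t) = Σ_{j=0}^2 C(n, j) (q−1)^j.
  j = 0: C(9,0)·(1)^0 = 1·1 = 1.
  j = 1: C(9,1)·(1)^1 = 9·1 = 9.
  j = 2: C(9,2)·(1)^2 = 36·1 = 36.
  V_q(n, t) = 1 + 9 + 36 = 46.
Step 2: q^n = 2^9 = 512.
Step 3: Hamming bound ⌊q^n / V_q(n,t)⌋ = ⌊512/46⌋ = 11.
Step 4: Compare |C| = 18 to 11: violated.
The claimed |C| lies above the Hamming bound, so no 2-ary code of length 9 with d ≥ 5 can have 18 codewords.


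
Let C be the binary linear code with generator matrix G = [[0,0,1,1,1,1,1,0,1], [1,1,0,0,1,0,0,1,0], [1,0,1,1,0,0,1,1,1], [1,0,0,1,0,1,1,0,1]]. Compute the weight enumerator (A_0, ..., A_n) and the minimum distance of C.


Weight distribution: A_0 = 1, A_2 = 1, A_3 = 3, A_4 = 2, A_5 = 4, A_6 = 3, A_7 = 1, A_8 = 1. Minimum distance d = 2.

Enumerate all 2^4 = 16 messages m ∈ F_2^4.
For each, compute codeword c = mG in F_2^9, then tally its weight.
  m = 0000 → c = 000000000, weight = 0.
  m = 1000 → c = 001111101, weight = 6.
  m = 0100 → c = 110010010, weight = 4.
  m = 1100 → c = 111101111, weight = 8.
  m = 0010 → c = 101100111, weight = 6.
  m = 1010 → c = 100011010, weight = 4.
  m = 0110 → c = 011110101, weight = 6.
  m = 1110 → c = 010001000, weight = 2.
  m = 0001 → c = 100101101, weight = 5.
  m = 1001 → c = 101010000, weight = 3.
  m = 0101 → c = 010111111, weight = 7.
  m = 1101 → c = 011000010, weight = 3.
  m = 0011 → c = 001001010, weight = 3.
  m = 1011 → c = 000110111, weight = 5.
  m = 0111 → c = 111011000, weight = 5.
  m = 1111 → c = 110100101, weight = 5.
Tally weights:
  weight 0: 1 codewords.
  weight 2: 1 codewords.
  weight 3: 3 codewords.
  weight 4: 2 codewords.
  weight 5: 4 codewords.
  weight 6: 3 codewords.
  weight 7: 1 codewords.
  weight 8: 1 codewords.
Minimum distance d = smallest w > 0 with A_w > 0 = 2.
Sanity: Σ A_w = 16 = 2^4 = 16 ✓.


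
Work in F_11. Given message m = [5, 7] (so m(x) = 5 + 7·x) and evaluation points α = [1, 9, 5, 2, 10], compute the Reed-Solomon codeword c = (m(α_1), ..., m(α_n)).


c = [1, 2, 7, 8, 9]

Message polynomial: m(x) = 5 + 7·x (mod 11).
For each evaluation point α_i, compute m(α_i) mod 11:
  α_1 = 1: Horner steps 7 → 1, so m(1) = 1.
  α_2 = 9: Horner steps 7 → 2, so m(9) = 2.
  α_3 = 5: Horner steps 7 → 7, so m(5) = 7.
  α_4 = 2: Horner steps 7 → 8, so m(2) = 8.
  α_5 = 10: Horner steps 7 → 9, so m(10) = 9.
Codeword c = [1, 2, 7, 8, 9] ∈ F_11^5.


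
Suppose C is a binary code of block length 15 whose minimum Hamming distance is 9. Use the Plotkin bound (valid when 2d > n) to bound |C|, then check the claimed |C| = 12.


Plotkin bound M ≤ 6; given |C| = 12 > bound (violated).

Check applicability: 2d = 18, n = 15.
2d − n = 3 > 0, so Plotkin applies.
Compute d/(2d−n) = 9/3 ≈ 3.0000.
⌊d/(2d−n)⌋ = 3.
Plotkin bound: M ≤ 2·3 = 6.
Given |C| = 12, check: VIOLATED.
This |C| is above the Plotkin bound, so no binary code with n = 15, d = 9 and 12 codewords exists.


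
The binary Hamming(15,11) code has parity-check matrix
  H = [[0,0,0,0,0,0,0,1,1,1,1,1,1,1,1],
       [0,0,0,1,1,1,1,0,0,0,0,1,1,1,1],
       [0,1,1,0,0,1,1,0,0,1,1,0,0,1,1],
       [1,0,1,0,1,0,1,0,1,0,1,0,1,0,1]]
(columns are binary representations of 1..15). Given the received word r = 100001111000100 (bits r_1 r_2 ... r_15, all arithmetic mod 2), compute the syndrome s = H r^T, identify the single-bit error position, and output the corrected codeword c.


s = (1, 1, 0, 0)^T, error position = 12, corrected codeword c = 100001111001100

Compute s = H r^T mod 2 one row at a time:
  s_1 = 1 + 1 + 0 + 0 + 0 + 1 + 0 + 0 = 3 ≡ 1 (mod 2).
  s_2 = 0 + 0 + 1 + 1 + 0 + 1 + 0 + 0 = 3 ≡ 1 (mod 2).
  s_3 = 0 + 0 + 1 + 1 + 0 + 0 + 0 + 0 = 2 ≡ 0 (mod 2).
  s_4 = 1 + 0 + 0 + 1 + 1 + 0 + 1 + 0 = 4 ≡ 0 (mod 2).
s = (1, 1, 0, 0)^T — this equals column 12 of H (binary 1100), so error is at position 12.
Correct: flip bit 12 of r = 100001111000100 to get c = 100001111001100.


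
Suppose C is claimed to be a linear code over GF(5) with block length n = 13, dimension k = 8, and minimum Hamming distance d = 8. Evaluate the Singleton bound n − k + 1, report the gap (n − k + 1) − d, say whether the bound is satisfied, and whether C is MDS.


Singleton RHS = n − k + 1 = 6, slack = -2, bound violated (no such code; not MDS).

Singleton bound: d ≤ n − k + 1.
Here n = 13, k = 8, so n − k + 1 = 6.
Given d = 8, check d ≤ 6: NO.
Slack = (n − k + 1) − d = -2.
The slack is negative: d = 8 exceeds n − k + 1 = 6 by 2, so the Singleton bound is violated and no linear [13, 8, 8]_5 code can exist. In particular it is not MDS (MDS requires d = n − k + 1 exactly).
Description: the claimed parameters are [13, 8, 8]_5; such a code would be impossible (violates the Singleton bound).


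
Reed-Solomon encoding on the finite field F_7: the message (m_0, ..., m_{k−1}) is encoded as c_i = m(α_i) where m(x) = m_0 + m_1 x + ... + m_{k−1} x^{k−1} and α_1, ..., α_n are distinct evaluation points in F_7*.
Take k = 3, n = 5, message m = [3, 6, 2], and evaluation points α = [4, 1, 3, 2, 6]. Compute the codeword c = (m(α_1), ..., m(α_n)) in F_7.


c = [3, 4, 4, 2, 6]

Message polynomial: m(x) = 3 + 6·x + 2·x^2 (mod 7).
For each evaluation point α_i, compute m(α_i) mod 7:
  α_1 = 4: Horner steps 2 → 0 → 3, so m(4) = 3.
  α_2 = 1: Horner steps 2 → 1 → 4, so m(1) = 4.
  α_3 = 3: Horner steps 2 → 5 → 4, so m(3) = 4.
  α_4 = 2: Horner steps 2 → 3 → 2, so m(2) = 2.
  α_5 = 6: Horner steps 2 → 4 → 6, so m(6) = 6.
Codeword c = [3, 4, 4, 2, 6] ∈ F_7^5.


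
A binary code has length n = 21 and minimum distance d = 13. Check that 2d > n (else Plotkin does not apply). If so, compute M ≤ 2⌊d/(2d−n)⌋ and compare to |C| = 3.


Plotkin bound M ≤ 4; given |C| = 3 ≤ bound (satisfied).

Check applicability: 2d = 26, n = 21.
2d − n = 5 > 0, so Plotkin applies.
Compute d/(2d−n) = 13/5 ≈ 2.6000.
⌊d/(2d−n)⌋ = 2.
Plotkin bound: M ≤ 2·2 = 4.
Given |C| = 3, check: satisfied.
This |C| is below the Plotkin bound.


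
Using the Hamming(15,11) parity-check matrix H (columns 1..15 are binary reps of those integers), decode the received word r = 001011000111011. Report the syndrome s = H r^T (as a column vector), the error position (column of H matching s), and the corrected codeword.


s = (1, 1, 0, 0)^T, error position = 12, corrected codeword c = 001011000110011

Compute s = H r^T mod 2 one row at a time:
  s_1 = 0 + 0 + 1 + 1 + 1 + 0 + 1 + 1 = 5 ≡ 1 (mod 2).
  s_2 = 0 + 1 + 1 + 0 + 1 + 0 + 1 + 1 = 5 ≡ 1 (mod 2).
  s_3 = 0 + 1 + 1 + 0 + 1 + 1 + 1 + 1 = 6 ≡ 0 (mod 2).
  s_4 = 0 + 1 + 1 + 0 + 0 + 1 + 0 + 1 = 4 ≡ 0 (mod 2).
s = (1, 1, 0, 0)^T — this equals column 12 of H (binary 1100), so error is at position 12.
Correct: flip bit 12 of r = 001011000111011 to get c = 001011000110011.


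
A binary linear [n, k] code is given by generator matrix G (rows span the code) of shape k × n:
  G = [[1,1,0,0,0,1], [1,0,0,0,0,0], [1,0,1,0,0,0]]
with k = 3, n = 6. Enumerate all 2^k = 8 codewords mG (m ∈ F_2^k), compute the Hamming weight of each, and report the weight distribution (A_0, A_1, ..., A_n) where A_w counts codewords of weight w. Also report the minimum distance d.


Weight distribution: A_0 = 1, A_1 = 2, A_2 = 2, A_3 = 2, A_4 = 1. Minimum distance d = 1.

Enumerate all 2^3 = 8 messages m ∈ F_2^3.
For each, compute codeword c = mG in F_2^6, then tally its weight.
  m = 000 → c = 000000, weight = 0.
  m = 100 → c = 110001, weight = 3.
  m = 010 → c = 100000, weight = 1.
  m = 110 → c = 010001, weight = 2.
  m = 001 → c = 101000, weight = 2.
  m = 101 → c = 011001, weight = 3.
  m = 011 → c = 001000, weight = 1.
  m = 111 → c = 111001, weight = 4.
Tally weights:
  weight 0: 1 codewords.
  weight 1: 2 codewords.
  weight 2: 2 codewords.
  weight 3: 2 codewords.
  weight 4: 1 codewords.
Minimum distance d = smallest w > 0 with A_w > 0 = 1.
Sanity: Σ A_w = 8 = 2^3 = 8 ✓.


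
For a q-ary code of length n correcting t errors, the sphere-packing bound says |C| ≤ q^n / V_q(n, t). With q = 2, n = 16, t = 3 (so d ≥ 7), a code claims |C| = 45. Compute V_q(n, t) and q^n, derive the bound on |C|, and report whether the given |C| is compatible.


V_q(n, t) = 697, q^n = 65536, Hamming bound = 94, |C| = 45 ≤ bound (satisfied).

Step 1: Compute V_q(n, t) = Σ_{j=0}^3 C(n, j) (q−1)^j.
  j = 0: C(16,0)·(1)^0 = 1·1 = 1.
  j = 1: C(16,1)·(1)^1 = 16·1 = 16.
  j = 2: C(16,2)·(1)^2 = 120·1 = 120.
  j = 3: C(16,3)·(1)^3 = 560·1 = 560.
  V_q(n, t) = 1 + 16 + 120 + 560 = 697.
Step 2: q^n = 2^16 = 65536.
Step 3: Hamming bound ⌊q^n / V_q(n,t)⌋ = ⌊65536/697⌋ = 94.
Step 4: Compare |C| = 45 to 94: satisfied.
The claimed |C| lies below the Hamming bound.


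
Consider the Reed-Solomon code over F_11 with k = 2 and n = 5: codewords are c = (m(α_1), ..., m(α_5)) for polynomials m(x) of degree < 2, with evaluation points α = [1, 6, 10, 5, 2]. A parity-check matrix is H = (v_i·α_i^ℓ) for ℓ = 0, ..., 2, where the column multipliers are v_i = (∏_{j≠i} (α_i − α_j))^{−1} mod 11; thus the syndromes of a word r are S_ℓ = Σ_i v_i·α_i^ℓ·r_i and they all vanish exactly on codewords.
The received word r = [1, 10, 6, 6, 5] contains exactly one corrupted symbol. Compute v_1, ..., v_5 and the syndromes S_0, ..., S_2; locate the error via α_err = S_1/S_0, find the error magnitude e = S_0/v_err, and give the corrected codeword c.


S = (9, 2, 9), error at position 3, error magnitude e = 2, c = [1, 10, 4, 6, 5].

Step 1: column multipliers v_i = (∏_{j≠i}(α_i − α_j))^{−1} mod 11.
  i = 1 (α = 1): (1−6)(1−10)(1−5)(1−2) = (−5)·(−9)·(−4)·(−1) = 180 ≡ 4, so v_1 = 4^{−1} = 3 (mod 11).
  i = 2 (α = 6): (6−1)(6−10)(6−5)(6−2) = 5·(−4)·1·4 = −80 ≡ 8, so v_2 = 8^{−1} = 7 (mod 11).
  i = 3 (α = 10): (10−1)(10−6)(10−5)(10−2) = 9·4·5·8 = 1440 ≡ 10, so v_3 = 10^{−1} = 10 (mod 11).
  i = 4 (α = 5): (5−1)(5−6)(5−10)(5−2) = 4·(−1)·(−5)·3 = 60 ≡ 5, so v_4 = 5^{−1} = 9 (mod 11).
  i = 5 (α = 2): (2−1)(2−6)(2−10)(2−5) = 1·(−4)·(−8)·(−3) = −96 ≡ 3, so v_5 = 3^{−1} = 4 (mod 11).
  v = [3, 7, 10, 9, 4].
Step 2: syndromes of r = [1, 10, 6, 6, 5] (all sums mod 11).
  S_0 = Σ v_i r_i = 3·1 + 7·10 + 10·6 + 9·6 + 4·5 = 207 ≡ 9.
  S_1 = Σ v_i α_i r_i = 3·1·1 + 7·6·10 + 10·10·6 + 9·5·6 + 4·2·5 = 1333 ≡ 2.
  α_i^2 mod 11 = [1, 3, 1, 3, 4].
  S_2 = Σ v_i α_i^2 r_i = 3·1·1 + 7·3·10 + 10·1·6 + 9·3·6 + 4·4·5 = 515 ≡ 9.
  S = (9, 2, 9) ≠ 0, so r is not a codeword (an error is present).
Step 3: locate the error. For a single error e at position i, S_ℓ = v_i·e·α_i^ℓ, so α_err = S_1/S_0.
  S_0^{−1} = 9^{−1} = 5 (mod 11), so α_err = 2·5 = 10 ≡ 10 = α_3. Error position i = 3.
  Consistency check: S_2/S_1 = 9·6 = 54 ≡ 10 = α_err ✓ (single-error assumption holds).
Step 4: error magnitude e = S_0/v_3 = S_0·∏_{j≠3}(α_3 − α_j) = 9·10 = 90 ≡ 2 (mod 11).
Step 5: correct position 3: c_3 = r_3 − e = 6 − 2 ≡ 4 (mod 11). Hence c = [1, 10, 4, 6, 5].
  Check: interpolating c through the α_i gives m(x) = 8 + 4·x (degree < 2) with m(α_i) = c_i for every i, so c is indeed a codeword.


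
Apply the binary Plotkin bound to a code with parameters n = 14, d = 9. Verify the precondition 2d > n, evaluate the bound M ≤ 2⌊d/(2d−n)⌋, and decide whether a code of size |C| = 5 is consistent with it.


Plotkin bound M ≤ 4; given |C| = 5 > bound (violated).

Check applicability: 2d = 18, n = 14.
2d − n = 4 > 0, so Plotkin applies.
Compute d/(2d−n) = 9/4 ≈ 2.2500.
⌊d/(2d−n)⌋ = 2.
Plotkin bound: M ≤ 2·2 = 4.
Given |C| = 5, check: VIOLATED.
This |C| is above the Plotkin bound, so no binary code with n = 14, d = 9 and 5 codewords exists.


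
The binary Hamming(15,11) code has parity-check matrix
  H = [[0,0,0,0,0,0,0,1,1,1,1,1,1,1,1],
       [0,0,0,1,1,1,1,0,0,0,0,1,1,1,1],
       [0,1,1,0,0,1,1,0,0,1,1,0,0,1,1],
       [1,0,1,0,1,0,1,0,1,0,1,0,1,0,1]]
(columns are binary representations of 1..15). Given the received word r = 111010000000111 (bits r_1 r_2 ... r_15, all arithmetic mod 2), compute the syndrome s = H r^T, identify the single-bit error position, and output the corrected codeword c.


s = (1, 0, 0, 1)^T, error position = 9, corrected codeword c = 111010001000111

Compute s = H r^T mod 2 one row at a time:
  s_1 = 0 + 0 + 0 + 0 + 0 + 1 + 1 + 1 = 3 ≡ 1 (mod 2).
  s_2 = 0 + 1 + 0 + 0 + 0 + 1 + 1 + 1 = 4 ≡ 0 (mod 2).
  s_3 = 1 + 1 + 0 + 0 + 0 + 0 + 1 + 1 = 4 ≡ 0 (mod 2).
  s_4 = 1 + 1 + 1 + 0 + 0 + 0 + 1 + 1 = 5 ≡ 1 (mod 2).
s = (1, 0, 0, 1)^T — this equals column 9 of H (binary 1001), so error is at position 9.
Correct: flip bit 9 of r = 111010000000111 to get c = 111010001000111.
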